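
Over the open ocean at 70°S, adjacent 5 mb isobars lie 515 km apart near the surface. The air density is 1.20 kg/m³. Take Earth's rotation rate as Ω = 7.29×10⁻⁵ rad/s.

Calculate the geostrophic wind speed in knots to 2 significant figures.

Coriolis parameter at 70°S:
f = 2Ω sin φ = 2 × 7.29×10⁻⁵ × sin 70° = 1.37×10⁻⁴ s⁻¹
Pressure gradient: |∂P/∂n| = 500 Pa / 515000 m = 9.71×10⁻⁴ Pa/m
Geostrophic balance (pressure-gradient force = Coriolis force):
V_g = (1/(fρ)) |∂P/∂n| = 9.71×10⁻⁴ / (1.37×10⁻⁴ × 1.20) = 5.91 m/s
Converting: 5.91 m/s × 1.944 = 11 knots

11 knots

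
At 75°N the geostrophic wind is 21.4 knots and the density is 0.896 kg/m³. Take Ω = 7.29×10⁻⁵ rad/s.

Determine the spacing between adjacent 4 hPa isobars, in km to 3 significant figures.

288 km

Coriolis parameter at 75°N:
f = 2Ω sin φ = 2 × 7.29×10⁻⁵ × sin 75° = 1.41×10⁻⁴ s⁻¹
Wind speed in SI: 21.4 knots = 11.0 m/s
Geostrophic balance rearranged: |∂P/∂n| = f ρ V_g
|∂P/∂n| = 1.41×10⁻⁴ × 0.896 × 11.0 = 1.39×10⁻³ Pa/m
Isobar spacing: Δn = ΔP/|∂P/∂n| = 400 Pa / 1.39×10⁻³ Pa/m = 287938 m ≈ 288 km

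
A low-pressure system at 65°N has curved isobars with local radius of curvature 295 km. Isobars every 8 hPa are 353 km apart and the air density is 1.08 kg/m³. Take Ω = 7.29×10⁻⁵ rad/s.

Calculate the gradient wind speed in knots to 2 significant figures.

Coriolis parameter at 65°N:
f = 2Ω sin φ = 2 × 7.29×10⁻⁵ × sin 65° = 1.32×10⁻⁴ s⁻¹
Pressure gradient: |∂P/∂n| = 800 Pa / 353000 m = 2.27×10⁻³ Pa/m
Geostrophic speed: V_g = |∂P/∂n|/(fρ) = 2.27×10⁻³/(1.32×10⁻⁴ × 1.08) = 15.9 m/s
Around a low, centrifugal force acts outward with Coriolis, so pressure-gradient force balances both:
(1/ρ)|∂P/∂n| = fV + V²/R  →  V² + fR·V − fR·V_g = 0
With fR = 1.32×10⁻⁴ × 295×10³ m = 39.0 m/s:
V = [−fR + √((fR)² + 4 fR V_g)]/2 = [−39.0 + √(39.0² + 4×39.0×15.9)]/2 = 12.1 m/s
Subgeostrophic (V < V_g = 15.9 m/s), as expected around a low.
Converting: 12.1 m/s × 1.944 = 24 knots

24 knots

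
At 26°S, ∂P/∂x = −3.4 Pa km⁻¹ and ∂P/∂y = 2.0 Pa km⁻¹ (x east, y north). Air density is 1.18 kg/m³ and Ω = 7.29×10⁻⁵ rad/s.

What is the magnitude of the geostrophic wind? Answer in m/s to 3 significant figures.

52.3 m/s

Coriolis parameter at 26°S:
f = 2Ω sin φ = 2 × 7.29×10⁻⁵ × sin 26° = 6.39×10⁻⁵ s⁻¹
In the Southern Hemisphere f is negative: f = −6.39×10⁻⁵ s⁻¹.
Component geostrophic relations (x east, y north):
u_g = −(1/(fρ)) ∂P/∂y,  v_g = (1/(fρ)) ∂P/∂x
u_g = −(2.0×10⁻³)/(−6.39×10⁻⁵ × 1.18) = 26.5 m/s;  v_g = (−3.4×10⁻³)/(−6.39×10⁻⁵ × 1.18) = 45.1 m/s
|V_g| = √(u_g² + v_g²) = 52.3 m/s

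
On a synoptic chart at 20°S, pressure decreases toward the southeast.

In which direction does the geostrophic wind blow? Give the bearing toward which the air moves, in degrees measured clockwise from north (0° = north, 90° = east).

045°

The pressure-gradient force points toward the southeast (bearing 135°).
Geostrophic balance: in the Southern Hemisphere the Coriolis force deflects motion to the left, so the geostrophic wind blows 90° to the left of the pressure-gradient force (low pressure on the right).
Rotating 135° by 90° counterclockwise gives 045° — the wind blows toward the northeast.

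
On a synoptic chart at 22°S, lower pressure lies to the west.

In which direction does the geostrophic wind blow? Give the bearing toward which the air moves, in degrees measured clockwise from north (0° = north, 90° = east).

The pressure-gradient force points toward the west (bearing 270°).
Geostrophic balance: in the Southern Hemisphere the Coriolis force deflects motion to the left, so the geostrophic wind blows 90° to the left of the pressure-gradient force (low pressure on the right).
Rotating 270° by 90° counterclockwise gives 180° — the wind blows toward the south.

180°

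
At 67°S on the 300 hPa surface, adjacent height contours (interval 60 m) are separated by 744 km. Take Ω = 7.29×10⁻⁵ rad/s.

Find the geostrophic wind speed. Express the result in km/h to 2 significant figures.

Coriolis parameter at 67°S:
f = 2Ω sin φ = 2 × 7.29×10⁻⁵ × sin 67° = 1.34×10⁻⁴ s⁻¹
Height gradient: |∂Z/∂n| = 60 m / 744000 m = 8.06×10⁻⁵
On a pressure surface, geostrophic balance gives V_g = (g/f)|∂Z/∂n|:
V_g = 9.81 × 8.06×10⁻⁵ / 1.34×10⁻⁴ = 5.89 m/s
Converting: 5.89 m/s × 3.6 = 21 km/h

21 km/h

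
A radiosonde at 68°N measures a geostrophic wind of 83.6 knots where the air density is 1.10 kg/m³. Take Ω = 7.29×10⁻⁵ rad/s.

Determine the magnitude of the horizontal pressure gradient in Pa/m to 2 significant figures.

Coriolis parameter at 68°N:
f = 2Ω sin φ = 2 × 7.29×10⁻⁵ × sin 68° = 1.35×10⁻⁴ s⁻¹
Wind speed in SI: 83.6 knots = 43.0 m/s
Geostrophic balance rearranged: |∂P/∂n| = f ρ V_g
|∂P/∂n| = 1.35×10⁻⁴ × 1.10 × 43.0 = 6.40×10⁻³ Pa/m

6.4×10⁻³ Pa/m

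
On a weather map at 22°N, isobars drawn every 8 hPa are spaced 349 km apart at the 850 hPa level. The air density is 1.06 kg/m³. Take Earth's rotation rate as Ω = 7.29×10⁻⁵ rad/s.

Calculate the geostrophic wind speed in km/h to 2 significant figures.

140 km/h

Coriolis parameter at 22°N:
f = 2Ω sin φ = 2 × 7.29×10⁻⁵ × sin 22° = 5.46×10⁻⁵ s⁻¹
Pressure gradient: |∂P/∂n| = 800 Pa / 349000 m = 2.29×10⁻³ Pa/m
Geostrophic balance (pressure-gradient force = Coriolis force):
V_g = (1/(fρ)) |∂P/∂n| = 2.29×10⁻³ / (5.46×10⁻⁵ × 1.06) = 39.6 m/s
Converting: 39.6 m/s × 3.6 = 140 km/h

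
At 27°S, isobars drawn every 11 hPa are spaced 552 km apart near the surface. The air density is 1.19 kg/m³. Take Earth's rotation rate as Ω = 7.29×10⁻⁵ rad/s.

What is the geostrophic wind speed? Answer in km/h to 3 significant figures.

Coriolis parameter at 27°S:
f = 2Ω sin φ = 2 × 7.29×10⁻⁵ × sin 27° = 6.62×10⁻⁵ s⁻¹
Pressure gradient: |∂P/∂n| = 1100 Pa / 552000 m = 1.99×10⁻³ Pa/m
Geostrophic balance (pressure-gradient force = Coriolis force):
V_g = (1/(fρ)) |∂P/∂n| = 1.99×10⁻³ / (6.62×10⁻⁵ × 1.19) = 25.3 m/s
Converting: 25.3 m/s × 3.6 = 91.1 km/h

91.1 km/h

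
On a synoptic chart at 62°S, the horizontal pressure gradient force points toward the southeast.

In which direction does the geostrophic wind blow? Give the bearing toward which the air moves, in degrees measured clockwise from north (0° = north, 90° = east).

The pressure-gradient force points toward the southeast (bearing 135°).
Geostrophic balance: in the Southern Hemisphere the Coriolis force deflects motion to the left, so the geostrophic wind blows 90° to the left of the pressure-gradient force (low pressure on the right).
Rotating 135° by 90° counterclockwise gives 045° — the wind blows toward the northeast.

045°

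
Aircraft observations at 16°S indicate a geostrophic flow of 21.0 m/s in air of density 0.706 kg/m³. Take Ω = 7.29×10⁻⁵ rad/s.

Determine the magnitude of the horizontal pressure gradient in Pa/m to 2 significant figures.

Coriolis parameter at 16°S:
f = 2Ω sin φ = 2 × 7.29×10⁻⁵ × sin 16° = 4.02×10⁻⁵ s⁻¹
Geostrophic balance rearranged: |∂P/∂n| = f ρ V_g
|∂P/∂n| = 4.02×10⁻⁵ × 0.706 × 21.0 = 5.96×10⁻⁴ Pa/m

6.0×10⁻⁴ Pa/m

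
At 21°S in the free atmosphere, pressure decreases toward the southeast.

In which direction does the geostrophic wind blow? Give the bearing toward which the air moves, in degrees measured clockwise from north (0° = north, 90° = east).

The pressure-gradient force points toward the southeast (bearing 135°).
Geostrophic balance: in the Southern Hemisphere the Coriolis force deflects motion to the left, so the geostrophic wind blows 90° to the left of the pressure-gradient force (low pressure on the right).
Rotating 135° by 90° counterclockwise gives 045° — the wind blows toward the northeast.

045°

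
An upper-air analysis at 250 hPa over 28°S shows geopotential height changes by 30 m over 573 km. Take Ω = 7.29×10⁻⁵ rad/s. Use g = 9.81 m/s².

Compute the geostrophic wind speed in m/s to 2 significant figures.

7.5 m/s

Coriolis parameter at 28°S:
f = 2Ω sin φ = 2 × 7.29×10⁻⁵ × sin 28° = 6.84×10⁻⁵ s⁻¹
Height gradient: |∂Z/∂n| = 30 m / 573000 m = 5.24×10⁻⁵
On a pressure surface, geostrophic balance gives V_g = (g/f)|∂Z/∂n|:
V_g = 9.81 × 5.24×10⁻⁵ / 6.84×10⁻⁵ = 7.50 m/s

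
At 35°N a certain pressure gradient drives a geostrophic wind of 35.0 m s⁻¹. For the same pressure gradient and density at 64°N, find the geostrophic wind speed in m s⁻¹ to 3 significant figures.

22.3 m s⁻¹

With the same pressure gradient and density, V_g ∝ 1/f ∝ 1/sin φ.
V₂ = V₁ · sin φ₁ / sin φ₂ = 35.0 × sin 35° / sin 64°
V₂ = 35.0 × 0.5736/0.8988 = 22.3 m s⁻¹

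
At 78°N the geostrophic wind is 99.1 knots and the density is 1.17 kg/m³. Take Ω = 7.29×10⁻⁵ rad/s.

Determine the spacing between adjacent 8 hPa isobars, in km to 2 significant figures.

94 km

Coriolis parameter at 78°N:
f = 2Ω sin φ = 2 × 7.29×10⁻⁵ × sin 78° = 1.43×10⁻⁴ s⁻¹
Wind speed in SI: 99.1 knots = 51.0 m/s
Geostrophic balance rearranged: |∂P/∂n| = f ρ V_g
|∂P/∂n| = 1.43×10⁻⁴ × 1.17 × 51.0 = 8.51×10⁻³ Pa/m
Isobar spacing: Δn = ΔP/|∂P/∂n| = 800 Pa / 8.51×10⁻³ Pa/m = 94044 m ≈ 94 km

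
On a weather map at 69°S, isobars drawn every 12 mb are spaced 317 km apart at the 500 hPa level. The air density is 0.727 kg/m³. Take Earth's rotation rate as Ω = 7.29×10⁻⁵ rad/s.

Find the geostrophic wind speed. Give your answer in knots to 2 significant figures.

74 knots

Coriolis parameter at 69°S:
f = 2Ω sin φ = 2 × 7.29×10⁻⁵ × sin 69° = 1.36×10⁻⁴ s⁻¹
Pressure gradient: |∂P/∂n| = 1200 Pa / 317000 m = 3.79×10⁻³ Pa/m
Geostrophic balance (pressure-gradient force = Coriolis force):
V_g = (1/(fρ)) |∂P/∂n| = 3.79×10⁻³ / (1.36×10⁻⁴ × 0.727) = 38.3 m/s
Converting: 38.3 m/s × 1.944 = 74 knots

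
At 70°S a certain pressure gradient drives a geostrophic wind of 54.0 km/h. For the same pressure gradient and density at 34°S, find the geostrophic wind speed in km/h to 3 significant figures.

90.7 km/h

With the same pressure gradient and density, V_g ∝ 1/f ∝ 1/sin φ.
V₂ = V₁ · sin φ₁ / sin φ₂ = 54.0 × sin 70° / sin 34°
V₂ = 54.0 × 0.9397/0.5592 = 90.7 km/h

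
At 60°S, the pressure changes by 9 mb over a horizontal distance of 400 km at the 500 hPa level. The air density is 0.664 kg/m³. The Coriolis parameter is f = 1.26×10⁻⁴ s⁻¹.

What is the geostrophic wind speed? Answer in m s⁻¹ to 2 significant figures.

Pressure gradient: |∂P/∂n| = 900 Pa / 400000 m = 2.25×10⁻³ Pa/m
Geostrophic balance (pressure-gradient force = Coriolis force):
V_g = (1/(fρ)) |∂P/∂n| = 2.25×10⁻³ / (1.26×10⁻⁴ × 0.664) = 26.9 m/s

27 m s⁻¹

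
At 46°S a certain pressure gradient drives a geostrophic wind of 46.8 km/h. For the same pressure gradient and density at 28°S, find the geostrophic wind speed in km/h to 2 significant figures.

With the same pressure gradient and density, V_g ∝ 1/f ∝ 1/sin φ.
V₂ = V₁ · sin φ₁ / sin φ₂ = 46.8 × sin 46° / sin 28°
V₂ = 46.8 × 0.7193/0.4695 = 72 km/h

72 km/h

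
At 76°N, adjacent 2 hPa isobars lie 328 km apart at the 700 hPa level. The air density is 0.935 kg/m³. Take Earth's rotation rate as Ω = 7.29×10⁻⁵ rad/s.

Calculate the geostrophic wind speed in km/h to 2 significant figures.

17 km/h

Coriolis parameter at 76°N:
f = 2Ω sin φ = 2 × 7.29×10⁻⁵ × sin 76° = 1.41×10⁻⁴ s⁻¹
Pressure gradient: |∂P/∂n| = 200 Pa / 328000 m = 6.10×10⁻⁴ Pa/m
Geostrophic balance (pressure-gradient force = Coriolis force):
V_g = (1/(fρ)) |∂P/∂n| = 6.10×10⁻⁴ / (1.41×10⁻⁴ × 0.935) = 4.61 m/s
Converting: 4.61 m/s × 3.6 = 17 km/h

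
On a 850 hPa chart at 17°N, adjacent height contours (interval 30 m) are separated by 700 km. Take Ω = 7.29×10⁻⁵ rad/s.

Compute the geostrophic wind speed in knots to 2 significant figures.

Coriolis parameter at 17°N:
f = 2Ω sin φ = 2 × 7.29×10⁻⁵ × sin 17° = 4.26×10⁻⁵ s⁻¹
Height gradient: |∂Z/∂n| = 30 m / 700000 m = 4.29×10⁻⁵
On a pressure surface, geostrophic balance gives V_g = (g/f)|∂Z/∂n|:
V_g = 9.81 × 4.29×10⁻⁵ / 4.26×10⁻⁵ = 9.86 m/s
Converting: 9.86 m/s × 1.944 = 19 knots

19 knots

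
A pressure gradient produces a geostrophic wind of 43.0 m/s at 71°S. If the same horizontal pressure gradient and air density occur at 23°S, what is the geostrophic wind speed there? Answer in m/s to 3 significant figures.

104 m/s

With the same pressure gradient and density, V_g ∝ 1/f ∝ 1/sin φ.
V₂ = V₁ · sin φ₁ / sin φ₂ = 43.0 × sin 71° / sin 23°
V₂ = 43.0 × 0.9455/0.3907 = 104 m/s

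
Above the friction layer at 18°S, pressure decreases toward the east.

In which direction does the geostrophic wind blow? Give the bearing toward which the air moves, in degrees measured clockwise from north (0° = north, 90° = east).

000°

The pressure-gradient force points toward the east (bearing 090°).
Geostrophic balance: in the Southern Hemisphere the Coriolis force deflects motion to the left, so the geostrophic wind blows 90° to the left of the pressure-gradient force (low pressure on the right).
Rotating 090° by 90° counterclockwise gives 000° — the wind blows toward the north.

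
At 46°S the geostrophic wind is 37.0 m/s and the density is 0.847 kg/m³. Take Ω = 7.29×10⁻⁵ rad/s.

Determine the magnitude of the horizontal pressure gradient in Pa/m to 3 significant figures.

Coriolis parameter at 46°S:
f = 2Ω sin φ = 2 × 7.29×10⁻⁵ × sin 46° = 1.05×10⁻⁴ s⁻¹
Geostrophic balance rearranged: |∂P/∂n| = f ρ V_g
|∂P/∂n| = 1.05×10⁻⁴ × 0.847 × 37.0 = 3.29×10⁻³ Pa/m

3.29×10⁻³ Pa/m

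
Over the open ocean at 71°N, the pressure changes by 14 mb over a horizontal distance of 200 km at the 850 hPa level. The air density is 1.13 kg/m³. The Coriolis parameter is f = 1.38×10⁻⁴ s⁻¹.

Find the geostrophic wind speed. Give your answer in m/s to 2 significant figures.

Pressure gradient: |∂P/∂n| = 1400 Pa / 200000 m = 7.00×10⁻³ Pa/m
Geostrophic balance (pressure-gradient force = Coriolis force):
V_g = (1/(fρ)) |∂P/∂n| = 7.00×10⁻³ / (1.38×10⁻⁴ × 1.13) = 44.9 m/s

45 m/s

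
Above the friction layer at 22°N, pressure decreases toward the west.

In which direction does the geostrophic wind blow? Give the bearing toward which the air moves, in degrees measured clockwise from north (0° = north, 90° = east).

The pressure-gradient force points toward the west (bearing 270°).
Geostrophic balance: in the Northern Hemisphere the Coriolis force deflects motion to the right, so the geostrophic wind blows 90° to the right of the pressure-gradient force (low pressure on the left).
Rotating 270° by 90° clockwise gives 000° — the wind blows toward the north.

000°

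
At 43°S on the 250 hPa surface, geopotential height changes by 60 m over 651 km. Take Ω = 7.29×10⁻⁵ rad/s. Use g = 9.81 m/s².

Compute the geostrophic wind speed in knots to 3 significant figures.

Coriolis parameter at 43°S:
f = 2Ω sin φ = 2 × 7.29×10⁻⁵ × sin 43° = 9.94×10⁻⁵ s⁻¹
Height gradient: |∂Z/∂n| = 60 m / 651000 m = 9.22×10⁻⁵
On a pressure surface, geostrophic balance gives V_g = (g/f)|∂Z/∂n|:
V_g = 9.81 × 9.22×10⁻⁵ / 9.94×10⁻⁵ = 9.09 m/s
Converting: 9.09 m/s × 1.944 = 17.7 knots

17.7 knots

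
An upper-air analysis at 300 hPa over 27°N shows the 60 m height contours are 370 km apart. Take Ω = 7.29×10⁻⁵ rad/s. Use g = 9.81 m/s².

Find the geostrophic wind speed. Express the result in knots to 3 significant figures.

46.7 knots

Coriolis parameter at 27°N:
f = 2Ω sin φ = 2 × 7.29×10⁻⁵ × sin 27° = 6.62×10⁻⁵ s⁻¹
Height gradient: |∂Z/∂n| = 60 m / 370000 m = 1.62×10⁻⁴
On a pressure surface, geostrophic balance gives V_g = (g/f)|∂Z/∂n|:
V_g = 9.81 × 1.62×10⁻⁴ / 6.62×10⁻⁵ = 24.0 m/s
Converting: 24.0 m/s × 1.944 = 46.7 knots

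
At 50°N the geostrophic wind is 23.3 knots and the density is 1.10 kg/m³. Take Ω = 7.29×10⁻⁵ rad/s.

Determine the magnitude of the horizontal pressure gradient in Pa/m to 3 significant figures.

1.47×10⁻³ Pa/m

Coriolis parameter at 50°N:
f = 2Ω sin φ = 2 × 7.29×10⁻⁵ × sin 50° = 1.12×10⁻⁴ s⁻¹
Wind speed in SI: 23.3 knots = 12.0 m/s
Geostrophic balance rearranged: |∂P/∂n| = f ρ V_g
|∂P/∂n| = 1.12×10⁻⁴ × 1.10 × 12.0 = 1.47×10⁻³ Pa/m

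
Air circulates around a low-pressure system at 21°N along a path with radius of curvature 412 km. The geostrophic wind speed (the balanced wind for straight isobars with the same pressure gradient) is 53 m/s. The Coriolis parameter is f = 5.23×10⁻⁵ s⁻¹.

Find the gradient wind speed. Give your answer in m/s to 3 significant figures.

Around a low, centrifugal force acts outward with Coriolis, so pressure-gradient force balances both:
(1/ρ)|∂P/∂n| = fV + V²/R  →  V² + fR·V − fR·V_g = 0
With fR = 5.23×10⁻⁵ × 412×10³ m = 21.5 m/s:
V = [−fR + √((fR)² + 4 fR V_g)]/2 = [−21.5 + √(21.5² + 4×21.5×53)]/2 = 24.7 m/s
Subgeostrophic (V < V_g = 53 m/s), as expected around a low.

24.7 m/s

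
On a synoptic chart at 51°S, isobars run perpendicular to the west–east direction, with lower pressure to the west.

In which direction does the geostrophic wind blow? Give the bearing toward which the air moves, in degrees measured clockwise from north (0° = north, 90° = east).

180°

The pressure-gradient force points toward the west (bearing 270°).
Geostrophic balance: in the Southern Hemisphere the Coriolis force deflects motion to the left, so the geostrophic wind blows 90° to the left of the pressure-gradient force (low pressure on the right).
Rotating 270° by 90° counterclockwise gives 180° — the wind blows toward the south.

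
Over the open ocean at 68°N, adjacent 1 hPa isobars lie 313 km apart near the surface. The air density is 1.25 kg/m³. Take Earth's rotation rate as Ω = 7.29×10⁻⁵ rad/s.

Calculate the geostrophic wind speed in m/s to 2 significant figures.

1.9 m/s

Coriolis parameter at 68°N:
f = 2Ω sin φ = 2 × 7.29×10⁻⁵ × sin 68° = 1.35×10⁻⁴ s⁻¹
Pressure gradient: |∂P/∂n| = 100 Pa / 313000 m = 3.19×10⁻⁴ Pa/m
Geostrophic balance (pressure-gradient force = Coriolis force):
V_g = (1/(fρ)) |∂P/∂n| = 3.19×10⁻⁴ / (1.35×10⁻⁴ × 1.25) = 1.89 m/s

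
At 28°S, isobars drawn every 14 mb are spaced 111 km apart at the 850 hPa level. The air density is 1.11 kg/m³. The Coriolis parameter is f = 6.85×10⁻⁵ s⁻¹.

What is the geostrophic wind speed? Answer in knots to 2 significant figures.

320 knots

Pressure gradient: |∂P/∂n| = 1400 Pa / 111000 m = 1.26×10⁻² Pa/m
Geostrophic balance (pressure-gradient force = Coriolis force):
V_g = (1/(fρ)) |∂P/∂n| = 1.26×10⁻² / (6.85×10⁻⁵ × 1.11) = 166 m/s
Converting: 166 m/s × 1.944 = 320 knots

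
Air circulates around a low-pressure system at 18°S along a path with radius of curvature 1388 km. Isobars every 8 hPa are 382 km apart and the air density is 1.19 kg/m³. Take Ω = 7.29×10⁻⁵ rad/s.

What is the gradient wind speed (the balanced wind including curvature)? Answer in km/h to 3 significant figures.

Coriolis parameter at 18°S:
f = 2Ω sin φ = 2 × 7.29×10⁻⁵ × sin 18° = 4.51×10⁻⁵ s⁻¹
Pressure gradient: |∂P/∂n| = 800 Pa / 382000 m = 2.09×10⁻³ Pa/m
Geostrophic speed: V_g = |∂P/∂n|/(fρ) = 2.09×10⁻³/(4.51×10⁻⁵ × 1.19) = 39.1 m/s
Around a low, centrifugal force acts outward with Coriolis, so pressure-gradient force balances both:
(1/ρ)|∂P/∂n| = fV + V²/R  →  V² + fR·V − fR·V_g = 0
With fR = 4.51×10⁻⁵ × 1388×10³ m = 62.5 m/s:
V = [−fR + √((fR)² + 4 fR V_g)]/2 = [−62.5 + √(62.5² + 4×62.5×39.1)]/2 = 27.2 m/s
Subgeostrophic (V < V_g = 39.1 m/s), as expected around a low.
Converting: 27.2 m/s × 3.6 = 98.0 km/h

98.0 km/h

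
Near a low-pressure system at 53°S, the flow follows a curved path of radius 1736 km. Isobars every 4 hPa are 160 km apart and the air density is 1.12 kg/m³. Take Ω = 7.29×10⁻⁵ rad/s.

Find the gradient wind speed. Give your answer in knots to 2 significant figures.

Coriolis parameter at 53°S:
f = 2Ω sin φ = 2 × 7.29×10⁻⁵ × sin 53° = 1.16×10⁻⁴ s⁻¹
Pressure gradient: |∂P/∂n| = 400 Pa / 160000 m = 2.50×10⁻³ Pa/m
Geostrophic speed: V_g = |∂P/∂n|/(fρ) = 2.50×10⁻³/(1.16×10⁻⁴ × 1.12) = 19.2 m/s
Around a low, centrifugal force acts outward with Coriolis, so pressure-gradient force balances both:
(1/ρ)|∂P/∂n| = fV + V²/R  →  V² + fR·V − fR·V_g = 0
With fR = 1.16×10⁻⁴ × 1736×10³ m = 202 m/s:
V = [−fR + √((fR)² + 4 fR V_g)]/2 = [−202 + √(202² + 4×202×19.2)]/2 = 17.6 m/s
Subgeostrophic (V < V_g = 19.2 m/s), as expected around a low.
Converting: 17.6 m/s × 1.944 = 34 knots

34 knots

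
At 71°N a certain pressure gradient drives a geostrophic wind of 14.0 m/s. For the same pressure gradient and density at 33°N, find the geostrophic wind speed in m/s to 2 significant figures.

With the same pressure gradient and density, V_g ∝ 1/f ∝ 1/sin φ.
V₂ = V₁ · sin φ₁ / sin φ₂ = 14.0 × sin 71° / sin 33°
V₂ = 14.0 × 0.9455/0.5446 = 24 m/s

24 m/s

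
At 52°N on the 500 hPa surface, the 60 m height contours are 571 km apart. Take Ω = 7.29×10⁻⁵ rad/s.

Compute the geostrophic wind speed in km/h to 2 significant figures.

Coriolis parameter at 52°N:
f = 2Ω sin φ = 2 × 7.29×10⁻⁵ × sin 52° = 1.15×10⁻⁴ s⁻¹
Height gradient: |∂Z/∂n| = 60 m / 571000 m = 1.05×10⁻⁴
On a pressure surface, geostrophic balance gives V_g = (g/f)|∂Z/∂n|:
V_g = 9.81 × 1.05×10⁻⁴ / 1.15×10⁻⁴ = 8.97 m/s
Converting: 8.97 m/s × 3.6 = 32 km/h

32 km/h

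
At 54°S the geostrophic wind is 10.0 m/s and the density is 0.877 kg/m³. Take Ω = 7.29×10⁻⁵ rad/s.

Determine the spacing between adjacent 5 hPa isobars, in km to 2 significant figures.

480 km

Coriolis parameter at 54°S:
f = 2Ω sin φ = 2 × 7.29×10⁻⁵ × sin 54° = 1.18×10⁻⁴ s⁻¹
Geostrophic balance rearranged: |∂P/∂n| = f ρ V_g
|∂P/∂n| = 1.18×10⁻⁴ × 0.877 × 10.0 = 1.03×10⁻³ Pa/m
Isobar spacing: Δn = ΔP/|∂P/∂n| = 500 Pa / 1.03×10⁻³ Pa/m = 483343 m ≈ 480 km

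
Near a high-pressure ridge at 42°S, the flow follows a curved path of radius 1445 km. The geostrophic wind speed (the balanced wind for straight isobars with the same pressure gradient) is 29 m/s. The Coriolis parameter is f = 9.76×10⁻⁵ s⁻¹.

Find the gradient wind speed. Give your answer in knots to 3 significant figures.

79.3 knots

Around a high, pressure-gradient force acts outward with centrifugal, so Coriolis balances both:
fV = (1/ρ)|∂P/∂n| + V²/R  →  V² − fR·V + fR·V_g = 0
With fR = 9.76×10⁻⁵ × 1445×10³ m = 141 m/s:
V = [fR − √((fR)² − 4 fR V_g)]/2 = [141 − √(141² − 4×141×29)]/2 = 40.8 m/s
Supergeostrophic (V > V_g = 29 m/s), as expected around a high.
Converting: 40.8 m/s × 1.944 = 79.3 knots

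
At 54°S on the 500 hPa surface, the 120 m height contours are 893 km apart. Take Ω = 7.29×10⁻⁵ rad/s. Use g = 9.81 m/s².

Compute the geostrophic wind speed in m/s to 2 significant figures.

11 m/s

Coriolis parameter at 54°S:
f = 2Ω sin φ = 2 × 7.29×10⁻⁵ × sin 54° = 1.18×10⁻⁴ s⁻¹
Height gradient: |∂Z/∂n| = 120 m / 893000 m = 1.34×10⁻⁴
On a pressure surface, geostrophic balance gives V_g = (g/f)|∂Z/∂n|:
V_g = 9.81 × 1.34×10⁻⁴ / 1.18×10⁻⁴ = 11.2 m/s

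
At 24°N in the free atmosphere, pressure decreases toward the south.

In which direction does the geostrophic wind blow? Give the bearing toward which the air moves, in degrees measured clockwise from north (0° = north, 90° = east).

The pressure-gradient force points toward the south (bearing 180°).
Geostrophic balance: in the Northern Hemisphere the Coriolis force deflects motion to the right, so the geostrophic wind blows 90° to the right of the pressure-gradient force (low pressure on the left).
Rotating 180° by 90° clockwise gives 270° — the wind blows toward the west.

270°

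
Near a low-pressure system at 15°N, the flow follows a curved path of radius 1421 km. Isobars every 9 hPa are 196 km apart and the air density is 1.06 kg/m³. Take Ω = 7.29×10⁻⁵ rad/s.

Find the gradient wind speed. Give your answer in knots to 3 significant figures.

109 knots

Coriolis parameter at 15°N:
f = 2Ω sin φ = 2 × 7.29×10⁻⁵ × sin 15° = 3.77×10⁻⁵ s⁻¹
Pressure gradient: |∂P/∂n| = 900 Pa / 196000 m = 4.59×10⁻³ Pa/m
Geostrophic speed: V_g = |∂P/∂n|/(fρ) = 4.59×10⁻³/(3.77×10⁻⁵ × 1.06) = 115 m/s
Around a low, centrifugal force acts outward with Coriolis, so pressure-gradient force balances both:
(1/ρ)|∂P/∂n| = fV + V²/R  →  V² + fR·V − fR·V_g = 0
With fR = 3.77×10⁻⁵ × 1421×10³ m = 53.6 m/s:
V = [−fR + √((fR)² + 4 fR V_g)]/2 = [−53.6 + √(53.6² + 4×53.6×115)]/2 = 56.1 m/s
Subgeostrophic (V < V_g = 115 m/s), as expected around a low.
Converting: 56.1 m/s × 1.944 = 109 knots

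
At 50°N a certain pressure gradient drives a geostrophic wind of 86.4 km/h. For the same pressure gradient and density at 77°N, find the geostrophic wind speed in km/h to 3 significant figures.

With the same pressure gradient and density, V_g ∝ 1/f ∝ 1/sin φ.
V₂ = V₁ · sin φ₁ / sin φ₂ = 86.4 × sin 50° / sin 77°
V₂ = 86.4 × 0.7660/0.9744 = 67.9 km/h

67.9 km/h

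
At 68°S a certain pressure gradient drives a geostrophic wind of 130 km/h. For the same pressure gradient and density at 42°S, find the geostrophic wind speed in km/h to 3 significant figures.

180 km/h

With the same pressure gradient and density, V_g ∝ 1/f ∝ 1/sin φ.
V₂ = V₁ · sin φ₁ / sin φ₂ = 130 × sin 68° / sin 42°
V₂ = 130 × 0.9272/0.6691 = 180 km/h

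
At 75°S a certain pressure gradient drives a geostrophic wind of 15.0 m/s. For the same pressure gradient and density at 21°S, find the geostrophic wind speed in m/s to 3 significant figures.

40.4 m/s

With the same pressure gradient and density, V_g ∝ 1/f ∝ 1/sin φ.
V₂ = V₁ · sin φ₁ / sin φ₂ = 15.0 × sin 75° / sin 21°
V₂ = 15.0 × 0.9659/0.3584 = 40.4 m/s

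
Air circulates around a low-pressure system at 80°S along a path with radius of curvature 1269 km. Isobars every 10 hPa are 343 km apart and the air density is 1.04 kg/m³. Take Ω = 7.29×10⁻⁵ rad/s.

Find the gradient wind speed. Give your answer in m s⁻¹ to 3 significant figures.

Coriolis parameter at 80°S:
f = 2Ω sin φ = 2 × 7.29×10⁻⁵ × sin 80° = 1.44×10⁻⁴ s⁻¹
Pressure gradient: |∂P/∂n| = 1000 Pa / 343000 m = 2.92×10⁻³ Pa/m
Geostrophic speed: V_g = |∂P/∂n|/(fρ) = 2.92×10⁻³/(1.44×10⁻⁴ × 1.04) = 19.5 m/s
Around a low, centrifugal force acts outward with Coriolis, so pressure-gradient force balances both:
(1/ρ)|∂P/∂n| = fV + V²/R  →  V² + fR·V − fR·V_g = 0
With fR = 1.44×10⁻⁴ × 1269×10³ m = 182 m/s:
V = [−fR + √((fR)² + 4 fR V_g)]/2 = [−182 + √(182² + 4×182×19.5)]/2 = 17.8 m/s
Subgeostrophic (V < V_g = 19.5 m/s), as expected around a low.

17.8 m s⁻¹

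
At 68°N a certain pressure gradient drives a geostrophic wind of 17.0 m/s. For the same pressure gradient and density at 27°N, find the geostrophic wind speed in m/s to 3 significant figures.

34.7 m/s

With the same pressure gradient and density, V_g ∝ 1/f ∝ 1/sin φ.
V₂ = V₁ · sin φ₁ / sin φ₂ = 17.0 × sin 68° / sin 27°
V₂ = 17.0 × 0.9272/0.4540 = 34.7 m/s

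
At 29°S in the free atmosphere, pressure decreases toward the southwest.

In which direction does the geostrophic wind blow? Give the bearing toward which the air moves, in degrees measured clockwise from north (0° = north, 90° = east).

135°

The pressure-gradient force points toward the southwest (bearing 225°).
Geostrophic balance: in the Southern Hemisphere the Coriolis force deflects motion to the left, so the geostrophic wind blows 90° to the left of the pressure-gradient force (low pressure on the right).
Rotating 225° by 90° counterclockwise gives 135° — the wind blows toward the southeast.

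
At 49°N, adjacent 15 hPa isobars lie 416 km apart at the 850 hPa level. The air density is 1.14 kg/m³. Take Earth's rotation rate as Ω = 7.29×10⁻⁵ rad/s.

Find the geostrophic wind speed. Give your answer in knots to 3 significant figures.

Coriolis parameter at 49°N:
f = 2Ω sin φ = 2 × 7.29×10⁻⁵ × sin 49° = 1.10×10⁻⁴ s⁻¹
Pressure gradient: |∂P/∂n| = 1500 Pa / 416000 m = 3.61×10⁻³ Pa/m
Geostrophic balance (pressure-gradient force = Coriolis force):
V_g = (1/(fρ)) |∂P/∂n| = 3.61×10⁻³ / (1.10×10⁻⁴ × 1.14) = 28.7 m/s
Converting: 28.7 m/s × 1.944 = 55.9 knots

55.9 knots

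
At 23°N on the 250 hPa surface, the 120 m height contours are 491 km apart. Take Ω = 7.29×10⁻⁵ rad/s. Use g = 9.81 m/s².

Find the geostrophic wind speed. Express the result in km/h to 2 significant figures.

150 km/h

Coriolis parameter at 23°N:
f = 2Ω sin φ = 2 × 7.29×10⁻⁵ × sin 23° = 5.70×10⁻⁵ s⁻¹
Height gradient: |∂Z/∂n| = 120 m / 491000 m = 2.44×10⁻⁴
On a pressure surface, geostrophic balance gives V_g = (g/f)|∂Z/∂n|:
V_g = 9.81 × 2.44×10⁻⁴ / 5.70×10⁻⁵ = 42.1 m/s
Converting: 42.1 m/s × 3.6 = 150 km/h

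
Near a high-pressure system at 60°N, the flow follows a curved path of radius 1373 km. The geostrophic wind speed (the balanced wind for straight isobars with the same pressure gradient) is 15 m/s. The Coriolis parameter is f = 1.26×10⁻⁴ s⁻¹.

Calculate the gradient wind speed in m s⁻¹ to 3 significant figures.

Around a high, pressure-gradient force acts outward with centrifugal, so Coriolis balances both:
fV = (1/ρ)|∂P/∂n| + V²/R  →  V² − fR·V + fR·V_g = 0
With fR = 1.26×10⁻⁴ × 1373×10³ m = 173 m/s:
V = [fR − √((fR)² − 4 fR V_g)]/2 = [173 − √(173² − 4×173×15)]/2 = 16.6 m/s
Supergeostrophic (V > V_g = 15 m/s), as expected around a high.

16.6 m s⁻¹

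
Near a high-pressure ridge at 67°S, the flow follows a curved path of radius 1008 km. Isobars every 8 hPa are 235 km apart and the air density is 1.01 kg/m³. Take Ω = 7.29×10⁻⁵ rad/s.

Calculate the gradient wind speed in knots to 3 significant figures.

64.8 knots

Coriolis parameter at 67°S:
f = 2Ω sin φ = 2 × 7.29×10⁻⁵ × sin 67° = 1.34×10⁻⁴ s⁻¹
Pressure gradient: |∂P/∂n| = 800 Pa / 235000 m = 3.40×10⁻³ Pa/m
Geostrophic speed: V_g = |∂P/∂n|/(fρ) = 3.40×10⁻³/(1.34×10⁻⁴ × 1.01) = 25.1 m/s
Around a high, pressure-gradient force acts outward with centrifugal, so Coriolis balances both:
fV = (1/ρ)|∂P/∂n| + V²/R  →  V² − fR·V + fR·V_g = 0
With fR = 1.34×10⁻⁴ × 1008×10³ m = 135 m/s:
V = [fR − √((fR)² − 4 fR V_g)]/2 = [135 − √(135² − 4×135×25.1)]/2 = 33.3 m/s
Supergeostrophic (V > V_g = 25.1 m/s), as expected around a high.
Converting: 33.3 m/s × 1.944 = 64.8 knots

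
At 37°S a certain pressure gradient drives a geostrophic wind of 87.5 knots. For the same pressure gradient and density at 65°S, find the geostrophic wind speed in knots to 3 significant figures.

58.1 knots

With the same pressure gradient and density, V_g ∝ 1/f ∝ 1/sin φ.
V₂ = V₁ · sin φ₁ / sin φ₂ = 87.5 × sin 37° / sin 65°
V₂ = 87.5 × 0.6018/0.9063 = 58.1 knots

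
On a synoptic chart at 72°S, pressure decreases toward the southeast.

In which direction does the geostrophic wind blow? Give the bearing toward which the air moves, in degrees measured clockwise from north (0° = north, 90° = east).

The pressure-gradient force points toward the southeast (bearing 135°).
Geostrophic balance: in the Southern Hemisphere the Coriolis force deflects motion to the left, so the geostrophic wind blows 90° to the left of the pressure-gradient force (low pressure on the right).
Rotating 135° by 90° counterclockwise gives 045° — the wind blows toward the northeast.

045°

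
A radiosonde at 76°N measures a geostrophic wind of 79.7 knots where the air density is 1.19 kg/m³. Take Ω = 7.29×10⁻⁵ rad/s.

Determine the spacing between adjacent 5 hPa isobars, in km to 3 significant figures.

Coriolis parameter at 76°N:
f = 2Ω sin φ = 2 × 7.29×10⁻⁵ × sin 76° = 1.41×10⁻⁴ s⁻¹
Wind speed in SI: 79.7 knots = 41.0 m/s
Geostrophic balance rearranged: |∂P/∂n| = f ρ V_g
|∂P/∂n| = 1.41×10⁻⁴ × 1.19 × 41.0 = 6.90×10⁻³ Pa/m
Isobar spacing: Δn = ΔP/|∂P/∂n| = 500 Pa / 6.90×10⁻³ Pa/m = 72438 m ≈ 72.4 km

72.4 km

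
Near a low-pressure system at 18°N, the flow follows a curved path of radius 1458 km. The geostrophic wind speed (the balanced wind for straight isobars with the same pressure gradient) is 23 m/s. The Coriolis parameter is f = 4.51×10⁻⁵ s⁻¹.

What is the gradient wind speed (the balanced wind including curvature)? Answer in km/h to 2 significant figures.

65 km/h

Around a low, centrifugal force acts outward with Coriolis, so pressure-gradient force balances both:
(1/ρ)|∂P/∂n| = fV + V²/R  →  V² + fR·V − fR·V_g = 0
With fR = 4.51×10⁻⁵ × 1458×10³ m = 65.8 m/s:
V = [−fR + √((fR)² + 4 fR V_g)]/2 = [−65.8 + √(65.8² + 4×65.8×23)]/2 = 18 m/s
Subgeostrophic (V < V_g = 23 m/s), as expected around a low.
Converting: 18 m/s × 3.6 = 65 km/h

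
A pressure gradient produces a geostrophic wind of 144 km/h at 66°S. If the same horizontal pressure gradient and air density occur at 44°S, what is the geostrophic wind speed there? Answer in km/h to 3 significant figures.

189 km/h

With the same pressure gradient and density, V_g ∝ 1/f ∝ 1/sin φ.
V₂ = V₁ · sin φ₁ / sin φ₂ = 144 × sin 66° / sin 44°
V₂ = 144 × 0.9135/0.6947 = 189 km/h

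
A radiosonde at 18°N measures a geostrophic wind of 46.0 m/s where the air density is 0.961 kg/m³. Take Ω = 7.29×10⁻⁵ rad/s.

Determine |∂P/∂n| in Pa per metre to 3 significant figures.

1.99×10⁻³ Pa/m

Coriolis parameter at 18°N:
f = 2Ω sin φ = 2 × 7.29×10⁻⁵ × sin 18° = 4.51×10⁻⁵ s⁻¹
Geostrophic balance rearranged: |∂P/∂n| = f ρ V_g
|∂P/∂n| = 4.51×10⁻⁵ × 0.961 × 46.0 = 1.99×10⁻³ Pa/m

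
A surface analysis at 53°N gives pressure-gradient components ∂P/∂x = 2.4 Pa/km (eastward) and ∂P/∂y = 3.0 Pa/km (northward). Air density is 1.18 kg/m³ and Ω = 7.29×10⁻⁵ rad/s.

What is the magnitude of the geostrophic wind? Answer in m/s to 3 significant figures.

28.0 m/s

Coriolis parameter at 53°N:
f = 2Ω sin φ = 2 × 7.29×10⁻⁵ × sin 53° = 1.16×10⁻⁴ s⁻¹
Component geostrophic relations (x east, y north):
u_g = −(1/(fρ)) ∂P/∂y,  v_g = (1/(fρ)) ∂P/∂x
u_g = −(3.0×10⁻³)/(1.16×10⁻⁴ × 1.18) = −21.8 m/s;  v_g = (2.4×10⁻³)/(1.16×10⁻⁴ × 1.18) = 17.5 m/s
|V_g| = √(u_g² + v_g²) = 28.0 m/s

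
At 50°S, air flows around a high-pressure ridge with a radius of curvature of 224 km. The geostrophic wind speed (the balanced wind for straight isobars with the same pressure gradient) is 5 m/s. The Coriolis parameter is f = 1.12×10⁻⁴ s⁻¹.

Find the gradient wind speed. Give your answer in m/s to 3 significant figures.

Around a high, pressure-gradient force acts outward with centrifugal, so Coriolis balances both:
fV = (1/ρ)|∂P/∂n| + V²/R  →  V² − fR·V + fR·V_g = 0
With fR = 1.12×10⁻⁴ × 224×10³ m = 25.1 m/s:
V = [fR − √((fR)² − 4 fR V_g)]/2 = [25.1 − √(25.1² − 4×25.1×5)]/2 = 6.89 m/s
Supergeostrophic (V > V_g = 5 m/s), as expected around a high.

6.89 m/s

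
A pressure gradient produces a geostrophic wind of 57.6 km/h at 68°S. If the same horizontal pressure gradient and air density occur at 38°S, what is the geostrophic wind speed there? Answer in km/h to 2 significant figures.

87 km/h

With the same pressure gradient and density, V_g ∝ 1/f ∝ 1/sin φ.
V₂ = V₁ · sin φ₁ / sin φ₂ = 57.6 × sin 68° / sin 38°
V₂ = 57.6 × 0.9272/0.6157 = 87 km/h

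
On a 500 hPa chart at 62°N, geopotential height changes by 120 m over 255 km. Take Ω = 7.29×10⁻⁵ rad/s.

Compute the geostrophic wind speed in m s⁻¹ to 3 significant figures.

Coriolis parameter at 62°N:
f = 2Ω sin φ = 2 × 7.29×10⁻⁵ × sin 62° = 1.29×10⁻⁴ s⁻¹
Height gradient: |∂Z/∂n| = 120 m / 255000 m = 4.71×10⁻⁴
On a pressure surface, geostrophic balance gives V_g = (g/f)|∂Z/∂n|:
V_g = 9.81 × 4.71×10⁻⁴ / 1.29×10⁻⁴ = 35.9 m/s

35.9 m s⁻¹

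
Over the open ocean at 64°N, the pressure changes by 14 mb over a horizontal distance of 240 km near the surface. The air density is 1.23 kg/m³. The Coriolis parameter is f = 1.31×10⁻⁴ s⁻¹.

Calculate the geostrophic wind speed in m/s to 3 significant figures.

Pressure gradient: |∂P/∂n| = 1400 Pa / 240000 m = 5.83×10⁻³ Pa/m
Geostrophic balance (pressure-gradient force = Coriolis force):
V_g = (1/(fρ)) |∂P/∂n| = 5.83×10⁻³ / (1.31×10⁻⁴ × 1.23) = 36.2 m/s

36.2 m/s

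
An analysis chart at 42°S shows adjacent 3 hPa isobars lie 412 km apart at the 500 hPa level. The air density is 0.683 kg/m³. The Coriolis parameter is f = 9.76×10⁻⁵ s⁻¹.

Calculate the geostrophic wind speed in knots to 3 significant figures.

Pressure gradient: |∂P/∂n| = 300 Pa / 412000 m = 7.28×10⁻⁴ Pa/m
Geostrophic balance (pressure-gradient force = Coriolis force):
V_g = (1/(fρ)) |∂P/∂n| = 7.28×10⁻⁴ / (9.76×10⁻⁵ × 0.683) = 10.9 m/s
Converting: 10.9 m/s × 1.944 = 21.2 knots

21.2 knots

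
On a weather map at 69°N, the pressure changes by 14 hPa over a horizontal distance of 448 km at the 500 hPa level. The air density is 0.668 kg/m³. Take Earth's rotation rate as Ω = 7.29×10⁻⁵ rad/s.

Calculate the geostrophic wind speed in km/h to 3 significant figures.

124 km/h

Coriolis parameter at 69°N:
f = 2Ω sin φ = 2 × 7.29×10⁻⁵ × sin 69° = 1.36×10⁻⁴ s⁻¹
Pressure gradient: |∂P/∂n| = 1400 Pa / 448000 m = 3.12×10⁻³ Pa/m
Geostrophic balance (pressure-gradient force = Coriolis force):
V_g = (1/(fρ)) |∂P/∂n| = 3.12×10⁻³ / (1.36×10⁻⁴ × 0.668) = 34.4 m/s
Converting: 34.4 m/s × 3.6 = 124 km/h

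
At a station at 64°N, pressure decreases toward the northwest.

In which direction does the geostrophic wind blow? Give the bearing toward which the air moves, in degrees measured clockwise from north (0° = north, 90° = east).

045°

The pressure-gradient force points toward the northwest (bearing 315°).
Geostrophic balance: in the Northern Hemisphere the Coriolis force deflects motion to the right, so the geostrophic wind blows 90° to the right of the pressure-gradient force (low pressure on the left).
Rotating 315° by 90° clockwise gives 045° — the wind blows toward the northeast.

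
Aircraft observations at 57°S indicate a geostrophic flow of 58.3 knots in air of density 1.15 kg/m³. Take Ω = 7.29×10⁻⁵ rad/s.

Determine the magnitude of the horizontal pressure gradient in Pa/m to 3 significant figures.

Coriolis parameter at 57°S:
f = 2Ω sin φ = 2 × 7.29×10⁻⁵ × sin 57° = 1.22×10⁻⁴ s⁻¹
Wind speed in SI: 58.3 knots = 30.0 m/s
Geostrophic balance rearranged: |∂P/∂n| = f ρ V_g
|∂P/∂n| = 1.22×10⁻⁴ × 1.15 × 30.0 = 4.22×10⁻³ Pa/m

4.22×10⁻³ Pa/m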